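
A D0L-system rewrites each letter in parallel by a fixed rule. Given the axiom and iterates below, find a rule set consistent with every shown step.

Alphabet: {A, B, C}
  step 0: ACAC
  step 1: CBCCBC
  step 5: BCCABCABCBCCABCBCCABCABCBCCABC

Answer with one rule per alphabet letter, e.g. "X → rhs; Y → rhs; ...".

A->C, B->A, C->BC

  step 0 ⇒ step 1: ACAC ⇒ C·BC·C·BC
    A ↦ C
    C ↦ BC
    B ↦ A  (constrained at step 1)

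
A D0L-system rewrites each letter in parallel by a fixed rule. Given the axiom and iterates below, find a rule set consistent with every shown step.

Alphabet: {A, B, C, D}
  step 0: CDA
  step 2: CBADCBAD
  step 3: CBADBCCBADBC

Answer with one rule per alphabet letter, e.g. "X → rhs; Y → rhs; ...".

A->B, B->AD, C->CB, D->C

  step 2 ⇒ step 3: CBADCBAD ⇒ CB·AD·B·C·CB·AD·B·C
    A ↦ B
    B ↦ AD
    C ↦ CB
    D ↦ C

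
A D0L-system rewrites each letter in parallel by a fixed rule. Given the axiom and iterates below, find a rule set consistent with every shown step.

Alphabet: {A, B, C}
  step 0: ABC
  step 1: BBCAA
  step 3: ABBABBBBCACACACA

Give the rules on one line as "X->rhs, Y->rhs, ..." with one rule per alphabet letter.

A->BB, B->CA, C->A

  step 0 ⇒ step 1: ABC ⇒ BB·CA·A
    A ↦ BB
    B ↦ CA
    C ↦ A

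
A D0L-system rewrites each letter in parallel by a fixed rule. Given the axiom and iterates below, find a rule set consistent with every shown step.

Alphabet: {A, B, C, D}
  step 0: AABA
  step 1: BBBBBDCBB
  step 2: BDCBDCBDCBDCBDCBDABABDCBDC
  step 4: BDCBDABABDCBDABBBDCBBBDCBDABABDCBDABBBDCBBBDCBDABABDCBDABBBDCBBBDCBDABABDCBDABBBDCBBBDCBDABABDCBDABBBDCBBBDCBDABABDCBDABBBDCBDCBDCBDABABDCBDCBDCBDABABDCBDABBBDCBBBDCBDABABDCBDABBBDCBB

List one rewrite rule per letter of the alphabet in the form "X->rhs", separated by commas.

  step 1 ⇒ step 2: BBBBBDCBB ⇒ BDC·BDC·BDC·BDC·BDC·BDA·BA·BDC·BDC
    B ↦ BDC
    C ↦ BA
    D ↦ BDA
  step 0 ⇒ step 1: AABA ⇒ BB·BB·BDC·BB
    A ↦ BB

A->BB, B->BDC, C->BA, D->BDA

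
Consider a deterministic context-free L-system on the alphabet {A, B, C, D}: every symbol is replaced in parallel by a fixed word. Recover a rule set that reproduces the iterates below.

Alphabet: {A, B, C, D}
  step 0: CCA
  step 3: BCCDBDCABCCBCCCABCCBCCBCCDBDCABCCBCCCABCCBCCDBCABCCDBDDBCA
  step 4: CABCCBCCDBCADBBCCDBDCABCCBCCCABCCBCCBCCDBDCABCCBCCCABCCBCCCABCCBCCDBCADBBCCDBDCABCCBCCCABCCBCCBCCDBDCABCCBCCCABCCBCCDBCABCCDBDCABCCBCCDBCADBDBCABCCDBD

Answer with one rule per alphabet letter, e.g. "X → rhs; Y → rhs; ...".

A->DBD, B->CA, C->BCC, D->DB

  step 3 ⇒ step 4: BCCDBDCABCCBCCCABCCBCCBCCDBDCABCCBCCCABCCBCCDBCABCCDBDDBCA ⇒ CA·BCC·BCC·DB·CA·DB·BCC·DBD·CA·BCC·BCC·CA·BCC·BCC·BCC·DBD·CA·BCC·BCC·CA·BCC·BCC·CA·BCC·BCC·DB·CA·DB·BCC·DBD·CA·BCC·BCC·CA·BCC·BCC·BCC·DBD·CA·BCC·BCC·CA·BCC·BCC·DB·CA·BCC·DBD·CA·BCC·BCC·DB·CA·DB·DB·CA·BCC·DBD
    A ↦ DBD
    B ↦ CA
    C ↦ BCC
    D ↦ DB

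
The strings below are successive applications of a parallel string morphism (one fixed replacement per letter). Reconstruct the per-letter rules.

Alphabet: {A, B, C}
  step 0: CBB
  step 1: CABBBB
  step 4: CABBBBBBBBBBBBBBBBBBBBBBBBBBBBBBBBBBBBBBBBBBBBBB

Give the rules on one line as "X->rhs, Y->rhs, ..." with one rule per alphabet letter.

A->BB, B->BB, C->CA

  step 0 ⇒ step 1: CBB ⇒ CA·BB·BB
    B ↦ BB
    C ↦ CA
    A ↦ BB  (constrained at step 1)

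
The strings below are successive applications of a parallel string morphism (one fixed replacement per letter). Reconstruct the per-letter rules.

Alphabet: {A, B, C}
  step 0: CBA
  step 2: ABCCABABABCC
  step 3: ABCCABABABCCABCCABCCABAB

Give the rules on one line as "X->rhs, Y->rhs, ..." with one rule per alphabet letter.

A->AB, B->CC, C->AB

  step 2 ⇒ step 3: ABCCABABABCC ⇒ AB·CC·AB·AB·AB·CC·AB·CC·AB·CC·AB·AB
    A ↦ AB
    B ↦ CC
    C ↦ AB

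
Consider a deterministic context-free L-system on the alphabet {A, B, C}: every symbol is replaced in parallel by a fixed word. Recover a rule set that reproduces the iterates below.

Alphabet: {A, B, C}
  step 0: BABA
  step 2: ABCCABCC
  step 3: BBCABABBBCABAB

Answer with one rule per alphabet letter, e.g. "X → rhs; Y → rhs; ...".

A->BB, B->C, C->AB

  step 2 ⇒ step 3: ABCCABCC ⇒ BB·C·AB·AB·BB·C·AB·AB
    A ↦ BB
    B ↦ C
    C ↦ AB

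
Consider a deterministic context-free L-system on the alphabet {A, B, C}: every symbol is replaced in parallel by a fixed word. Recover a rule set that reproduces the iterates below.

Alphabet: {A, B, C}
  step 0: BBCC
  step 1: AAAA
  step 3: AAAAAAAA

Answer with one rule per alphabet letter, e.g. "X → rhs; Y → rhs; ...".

  step 0 ⇒ step 1: BBCC ⇒ A·A·A·A
    B ↦ A
    C ↦ A
    A ↦ CB  (constrained at step 1)

A->CB, B->A, C->A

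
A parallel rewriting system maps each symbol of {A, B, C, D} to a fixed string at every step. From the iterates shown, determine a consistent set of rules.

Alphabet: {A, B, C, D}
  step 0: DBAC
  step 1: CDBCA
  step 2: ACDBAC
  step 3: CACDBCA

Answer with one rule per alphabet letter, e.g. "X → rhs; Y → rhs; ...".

A->C, B->DB, C->A, D->C

  step 2 ⇒ step 3: ACDBAC ⇒ C·A·C·DB·C·A
    A ↦ C
    B ↦ DB
    C ↦ A
    D ↦ C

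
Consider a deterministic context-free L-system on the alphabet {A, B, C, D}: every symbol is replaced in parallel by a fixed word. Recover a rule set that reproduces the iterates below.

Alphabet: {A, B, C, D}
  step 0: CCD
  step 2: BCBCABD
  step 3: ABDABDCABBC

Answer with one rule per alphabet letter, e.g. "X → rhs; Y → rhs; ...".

A->C, B->AB, C->D, D->BC

  step 2 ⇒ step 3: BCBCABD ⇒ AB·D·AB·D·C·AB·BC
    A ↦ C
    B ↦ AB
    C ↦ D
    D ↦ BC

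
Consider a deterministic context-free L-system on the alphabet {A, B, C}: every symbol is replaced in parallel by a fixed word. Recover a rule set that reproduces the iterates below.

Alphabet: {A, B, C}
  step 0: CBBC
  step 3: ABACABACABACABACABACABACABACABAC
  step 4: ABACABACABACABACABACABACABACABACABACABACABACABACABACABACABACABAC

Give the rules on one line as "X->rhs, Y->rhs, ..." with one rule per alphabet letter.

A->AB, B->AC, C->AC

  step 3 ⇒ step 4: ABACABACABACABACABACABACABACABAC ⇒ AB·AC·AB·AC·AB·AC·AB·AC·AB·AC·AB·AC·AB·AC·AB·AC·AB·AC·AB·AC·AB·AC·AB·AC·AB·AC·AB·AC·AB·AC·AB·AC
    A ↦ AB
    B ↦ AC
    C ↦ AC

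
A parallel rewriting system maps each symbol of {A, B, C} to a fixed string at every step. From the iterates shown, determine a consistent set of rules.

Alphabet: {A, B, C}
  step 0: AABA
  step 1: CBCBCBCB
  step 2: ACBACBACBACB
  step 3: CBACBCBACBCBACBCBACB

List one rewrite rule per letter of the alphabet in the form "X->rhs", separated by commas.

A->CB, B->CB, C->A

  step 2 ⇒ step 3: ACBACBACBACB ⇒ CB·A·CB·CB·A·CB·CB·A·CB·CB·A·CB
    A ↦ CB
    B ↦ CB
    C ↦ A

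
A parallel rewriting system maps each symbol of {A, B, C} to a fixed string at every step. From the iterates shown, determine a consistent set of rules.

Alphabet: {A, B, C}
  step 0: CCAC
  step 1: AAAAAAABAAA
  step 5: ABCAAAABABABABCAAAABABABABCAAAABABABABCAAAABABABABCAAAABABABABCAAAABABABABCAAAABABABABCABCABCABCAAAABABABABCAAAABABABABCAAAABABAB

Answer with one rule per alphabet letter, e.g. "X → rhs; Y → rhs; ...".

A->AB, B->C, C->AAA

  step 0 ⇒ step 1: CCAC ⇒ AAA·AAA·AB·AAA
    A ↦ AB
    C ↦ AAA
    B ↦ C  (constrained at step 1)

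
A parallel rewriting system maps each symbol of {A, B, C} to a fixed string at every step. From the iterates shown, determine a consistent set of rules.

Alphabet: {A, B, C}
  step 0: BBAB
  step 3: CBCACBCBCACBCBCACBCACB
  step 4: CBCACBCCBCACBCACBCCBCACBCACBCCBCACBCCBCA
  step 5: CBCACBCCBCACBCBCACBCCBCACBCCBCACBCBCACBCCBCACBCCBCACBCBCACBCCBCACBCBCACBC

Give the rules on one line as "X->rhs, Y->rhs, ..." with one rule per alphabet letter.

  step 4 ⇒ step 5: CBCACBCCBCACBCACBCCBCACBCACBCCBCACBCCBCA ⇒ CB·CA·CB·C·CB·CA·CB·CB·CA·CB·C·CB·CA·CB·C·CB·CA·CB·CB·CA·CB·C·CB·CA·CB·C·CB·CA·CB·CB·CA·CB·C·CB·CA·CB·CB·CA·CB·C
    A ↦ C
    B ↦ CA
    C ↦ CB

A->C, B->CA, C->CB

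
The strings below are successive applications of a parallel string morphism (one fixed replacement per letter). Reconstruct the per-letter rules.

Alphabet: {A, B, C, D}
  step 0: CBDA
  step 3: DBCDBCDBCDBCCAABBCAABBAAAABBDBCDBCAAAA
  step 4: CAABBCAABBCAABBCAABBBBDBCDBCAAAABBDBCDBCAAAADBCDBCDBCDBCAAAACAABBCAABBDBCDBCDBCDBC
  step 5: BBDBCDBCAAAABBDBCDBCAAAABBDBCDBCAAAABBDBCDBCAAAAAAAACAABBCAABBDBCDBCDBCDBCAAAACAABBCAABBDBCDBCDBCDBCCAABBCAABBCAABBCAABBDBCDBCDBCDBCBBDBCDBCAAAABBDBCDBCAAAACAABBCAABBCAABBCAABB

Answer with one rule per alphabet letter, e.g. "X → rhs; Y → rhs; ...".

A->DBC, B->AA, C->BB, D->C

  step 4 ⇒ step 5: CAABBCAABBCAABBCAABBBBDBCDBCAAAABBDBCDBCAAAADBCDBCDBCDBCAAAACAABBCAABBDBCDBCDBCDBC ⇒ BB·DBC·DBC·AA·AA·BB·DBC·DBC·AA·AA·BB·DBC·DBC·AA·AA·BB·DBC·DBC·AA·AA·AA·AA·C·AA·BB·C·AA·BB·DBC·DBC·DBC·DBC·AA·AA·C·AA·BB·C·AA·BB·DBC·DBC·DBC·DBC·C·AA·BB·C·AA·BB·C·AA·BB·C·AA·BB·DBC·DBC·DBC·DBC·BB·DBC·DBC·AA·AA·BB·DBC·DBC·AA·AA·C·AA·BB·C·AA·BB·C·AA·BB·C·AA·BB
    A ↦ DBC
    B ↦ AA
    C ↦ BB
    D ↦ C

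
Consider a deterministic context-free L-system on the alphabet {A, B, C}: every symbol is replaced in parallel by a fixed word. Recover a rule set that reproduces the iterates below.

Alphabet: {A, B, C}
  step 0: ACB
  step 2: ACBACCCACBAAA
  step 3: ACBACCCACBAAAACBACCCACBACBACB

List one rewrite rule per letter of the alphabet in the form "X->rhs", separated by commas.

A->ACB, B->CCC, C->A

  step 2 ⇒ step 3: ACBACCCACBAAA ⇒ ACB·A·CCC·ACB·A·A·A·ACB·A·CCC·ACB·ACB·ACB
    A ↦ ACB
    B ↦ CCC
    C ↦ A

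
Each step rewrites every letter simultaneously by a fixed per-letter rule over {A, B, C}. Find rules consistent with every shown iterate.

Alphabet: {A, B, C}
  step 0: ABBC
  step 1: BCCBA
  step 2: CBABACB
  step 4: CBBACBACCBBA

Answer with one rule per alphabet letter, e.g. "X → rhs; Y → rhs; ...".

A->B, B->C, C->BA

  step 1 ⇒ step 2: BCCBA ⇒ C·BA·BA·C·B
    A ↦ B
    B ↦ C
    C ↦ BA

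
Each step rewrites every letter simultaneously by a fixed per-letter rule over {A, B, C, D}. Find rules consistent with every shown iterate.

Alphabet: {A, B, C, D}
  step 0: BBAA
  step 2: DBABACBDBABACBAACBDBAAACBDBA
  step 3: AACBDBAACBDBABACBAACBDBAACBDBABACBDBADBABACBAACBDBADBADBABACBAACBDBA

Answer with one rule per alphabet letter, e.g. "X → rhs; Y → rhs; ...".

A->DBA, B->ACB, C->B, D->A

  step 2 ⇒ step 3: DBABACBDBABACBAACBDBAAACBDBA ⇒ A·ACB·DBA·ACB·DBA·B·ACB·A·ACB·DBA·ACB·DBA·B·ACB·DBA·DBA·B·ACB·A·ACB·DBA·DBA·DBA·B·ACB·A·ACB·DBA
    A ↦ DBA
    B ↦ ACB
    C ↦ B
    D ↦ A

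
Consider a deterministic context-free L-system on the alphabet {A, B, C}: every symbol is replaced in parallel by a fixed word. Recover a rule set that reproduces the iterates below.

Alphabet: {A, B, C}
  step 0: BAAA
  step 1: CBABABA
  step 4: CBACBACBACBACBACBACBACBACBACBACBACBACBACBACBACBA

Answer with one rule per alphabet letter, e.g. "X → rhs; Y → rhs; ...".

A->BA, B->C, C->CBA

  step 0 ⇒ step 1: BAAA ⇒ C·BA·BA·BA
    A ↦ BA
    B ↦ C
    C ↦ CBA  (constrained at step 1)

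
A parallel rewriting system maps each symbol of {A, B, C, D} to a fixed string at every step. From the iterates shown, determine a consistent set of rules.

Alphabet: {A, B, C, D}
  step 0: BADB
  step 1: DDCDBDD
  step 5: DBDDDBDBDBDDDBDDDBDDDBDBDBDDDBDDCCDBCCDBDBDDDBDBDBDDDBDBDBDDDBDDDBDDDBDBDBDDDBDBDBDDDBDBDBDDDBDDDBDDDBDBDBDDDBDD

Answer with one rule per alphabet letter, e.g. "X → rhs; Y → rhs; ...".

A->C, B->DD, C->AAD, D->DB

  step 0 ⇒ step 1: BADB ⇒ DD·C·DB·DD
    A ↦ C
    B ↦ DD
    D ↦ DB
    C ↦ AAD  (constrained at step 1)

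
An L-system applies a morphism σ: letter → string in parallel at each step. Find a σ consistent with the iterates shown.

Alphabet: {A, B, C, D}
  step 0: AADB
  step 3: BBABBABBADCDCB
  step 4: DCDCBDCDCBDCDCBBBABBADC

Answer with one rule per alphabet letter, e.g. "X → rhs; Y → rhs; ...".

A->B, B->DC, C->BA, D->B

  step 3 ⇒ step 4: BBABBABBADCDCB ⇒ DC·DC·B·DC·DC·B·DC·DC·B·B·BA·B·BA·DC
    A ↦ B
    B ↦ DC
    C ↦ BA
    D ↦ B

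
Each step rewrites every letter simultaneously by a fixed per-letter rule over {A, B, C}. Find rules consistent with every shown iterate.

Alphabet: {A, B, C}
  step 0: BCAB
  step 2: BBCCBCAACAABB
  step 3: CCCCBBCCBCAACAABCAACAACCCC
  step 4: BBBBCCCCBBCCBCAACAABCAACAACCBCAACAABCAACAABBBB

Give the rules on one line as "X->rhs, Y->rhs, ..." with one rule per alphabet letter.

A->CAA, B->CC, C->B

  step 3 ⇒ step 4: CCCCBBCCBCAACAABCAACAACCCC ⇒ B·B·B·B·CC·CC·B·B·CC·B·CAA·CAA·B·CAA·CAA·CC·B·CAA·CAA·B·CAA·CAA·B·B·B·B
    A ↦ CAA
    B ↦ CC
    C ↦ B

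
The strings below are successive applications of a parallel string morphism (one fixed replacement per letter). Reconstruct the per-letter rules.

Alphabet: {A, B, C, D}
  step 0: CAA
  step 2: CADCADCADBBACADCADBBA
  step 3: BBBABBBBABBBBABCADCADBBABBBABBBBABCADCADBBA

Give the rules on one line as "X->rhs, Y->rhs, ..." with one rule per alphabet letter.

A->BBA, B->CAD, C->B, D->B

  step 2 ⇒ step 3: CADCADCADBBACADCADBBA ⇒ B·BBA·B·B·BBA·B·B·BBA·B·CAD·CAD·BBA·B·BBA·B·B·BBA·B·CAD·CAD·BBA
    A ↦ BBA
    B ↦ CAD
    C ↦ B
    D ↦ B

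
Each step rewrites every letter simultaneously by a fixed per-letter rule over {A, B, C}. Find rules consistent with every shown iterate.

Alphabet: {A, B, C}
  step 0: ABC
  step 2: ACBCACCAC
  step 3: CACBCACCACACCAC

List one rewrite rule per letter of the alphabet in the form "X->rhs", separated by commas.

  step 2 ⇒ step 3: ACBCACCAC ⇒ C·AC·BC·AC·C·AC·AC·C·AC
    A ↦ C
    B ↦ BC
    C ↦ AC

A->C, B->BC, C->AC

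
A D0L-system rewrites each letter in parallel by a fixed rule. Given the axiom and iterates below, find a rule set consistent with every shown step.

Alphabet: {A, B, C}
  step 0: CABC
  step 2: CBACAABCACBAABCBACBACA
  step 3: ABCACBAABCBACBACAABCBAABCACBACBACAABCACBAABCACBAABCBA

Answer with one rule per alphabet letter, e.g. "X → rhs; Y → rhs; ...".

  step 2 ⇒ step 3: CBACAABCACBAABCBACBACA ⇒ AB·CA·CBA·AB·CBA·CBA·CA·AB·CBA·AB·CA·CBA·CBA·CA·AB·CA·CBA·AB·CA·CBA·AB·CBA
    A ↦ CBA
    B ↦ CA
    C ↦ AB

A->CBA, B->CA, C->AB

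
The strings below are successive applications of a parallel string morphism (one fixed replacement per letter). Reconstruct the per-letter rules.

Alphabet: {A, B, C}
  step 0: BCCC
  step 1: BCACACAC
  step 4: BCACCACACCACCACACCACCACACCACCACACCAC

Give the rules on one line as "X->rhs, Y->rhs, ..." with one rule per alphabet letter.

  step 0 ⇒ step 1: BCCC ⇒ BC·AC·AC·AC
    B ↦ BC
    C ↦ AC
    A ↦ C  (constrained at step 1)

A->C, B->BC, C->AC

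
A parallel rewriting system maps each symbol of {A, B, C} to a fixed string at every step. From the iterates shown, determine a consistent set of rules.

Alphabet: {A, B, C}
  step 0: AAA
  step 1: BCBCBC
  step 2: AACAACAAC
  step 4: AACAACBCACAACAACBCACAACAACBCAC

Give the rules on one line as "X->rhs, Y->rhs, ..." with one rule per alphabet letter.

  step 1 ⇒ step 2: BCBCBC ⇒ A·AC·A·AC·A·AC
    B ↦ A
    C ↦ AC
  step 0 ⇒ step 1: AAA ⇒ BC·BC·BC
    A ↦ BC

A->BC, B->A, C->AC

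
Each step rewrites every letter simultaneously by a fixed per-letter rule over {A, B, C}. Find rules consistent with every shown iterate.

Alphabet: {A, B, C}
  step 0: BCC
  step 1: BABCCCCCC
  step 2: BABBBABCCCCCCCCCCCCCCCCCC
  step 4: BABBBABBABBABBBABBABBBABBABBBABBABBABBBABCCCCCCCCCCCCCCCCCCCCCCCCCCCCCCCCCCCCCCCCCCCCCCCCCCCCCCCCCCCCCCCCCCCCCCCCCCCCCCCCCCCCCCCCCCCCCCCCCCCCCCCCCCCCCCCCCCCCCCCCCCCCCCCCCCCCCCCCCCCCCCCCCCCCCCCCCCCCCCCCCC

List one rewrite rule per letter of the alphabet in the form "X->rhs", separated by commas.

A->B, B->BAB, C->CCC

  step 1 ⇒ step 2: BABCCCCCC ⇒ BAB·B·BAB·CCC·CCC·CCC·CCC·CCC·CCC
    A ↦ B
    B ↦ BAB
    C ↦ CCC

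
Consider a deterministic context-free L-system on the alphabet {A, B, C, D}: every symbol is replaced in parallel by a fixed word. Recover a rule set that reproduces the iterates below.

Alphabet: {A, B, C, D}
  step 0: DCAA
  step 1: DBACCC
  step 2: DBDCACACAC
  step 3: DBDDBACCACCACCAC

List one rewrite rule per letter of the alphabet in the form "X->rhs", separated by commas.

A->C, B->D, C->AC, D->DB

  step 2 ⇒ step 3: DBDCACACAC ⇒ DB·D·DB·AC·C·AC·C·AC·C·AC
    A ↦ C
    B ↦ D
    C ↦ AC
    D ↦ DB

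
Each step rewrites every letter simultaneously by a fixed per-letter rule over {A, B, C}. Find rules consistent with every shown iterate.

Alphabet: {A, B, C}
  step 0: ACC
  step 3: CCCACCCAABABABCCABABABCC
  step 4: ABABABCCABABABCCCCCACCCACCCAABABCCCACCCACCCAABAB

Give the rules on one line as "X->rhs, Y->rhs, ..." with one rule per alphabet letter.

  step 3 ⇒ step 4: CCCACCCAABABABCCABABABCC ⇒ AB·AB·AB·CC·AB·AB·AB·CC·CC·CA·CC·CA·CC·CA·AB·AB·CC·CA·CC·CA·CC·CA·AB·AB
    A ↦ CC
    B ↦ CA
    C ↦ AB

A->CC, B->CA, C->AB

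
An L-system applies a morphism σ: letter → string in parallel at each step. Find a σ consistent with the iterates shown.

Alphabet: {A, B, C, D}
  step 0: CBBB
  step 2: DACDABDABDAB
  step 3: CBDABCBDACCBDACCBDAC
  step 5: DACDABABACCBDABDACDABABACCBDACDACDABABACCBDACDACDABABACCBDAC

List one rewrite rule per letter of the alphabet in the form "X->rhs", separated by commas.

  step 2 ⇒ step 3: DACDABDABDAB ⇒ CB·D·AB·CB·D·AC·CB·D·AC·CB·D·AC
    A ↦ D
    B ↦ AC
    C ↦ AB
    D ↦ CB

A->D, B->AC, C->AB, D->CB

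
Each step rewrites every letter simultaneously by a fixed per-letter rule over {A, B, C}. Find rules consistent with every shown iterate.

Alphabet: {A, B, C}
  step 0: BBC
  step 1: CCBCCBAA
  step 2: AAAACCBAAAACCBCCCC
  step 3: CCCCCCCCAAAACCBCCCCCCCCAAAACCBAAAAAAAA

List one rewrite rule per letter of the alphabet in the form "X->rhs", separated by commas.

A->CC, B->CCB, C->AA

  step 2 ⇒ step 3: AAAACCBAAAACCBCCCC ⇒ CC·CC·CC·CC·AA·AA·CCB·CC·CC·CC·CC·AA·AA·CCB·AA·AA·AA·AA
    A ↦ CC
    B ↦ CCB
    C ↦ AA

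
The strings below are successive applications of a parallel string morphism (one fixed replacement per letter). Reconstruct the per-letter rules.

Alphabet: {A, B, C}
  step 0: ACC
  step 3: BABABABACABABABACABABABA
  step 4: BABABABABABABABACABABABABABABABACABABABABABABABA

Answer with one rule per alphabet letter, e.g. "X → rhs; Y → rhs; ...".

A->BA, B->BA, C->CA

  step 3 ⇒ step 4: BABABABACABABABACABABABA ⇒ BA·BA·BA·BA·BA·BA·BA·BA·CA·BA·BA·BA·BA·BA·BA·BA·CA·BA·BA·BA·BA·BA·BA·BA
    A ↦ BA
    B ↦ BA
    C ↦ CA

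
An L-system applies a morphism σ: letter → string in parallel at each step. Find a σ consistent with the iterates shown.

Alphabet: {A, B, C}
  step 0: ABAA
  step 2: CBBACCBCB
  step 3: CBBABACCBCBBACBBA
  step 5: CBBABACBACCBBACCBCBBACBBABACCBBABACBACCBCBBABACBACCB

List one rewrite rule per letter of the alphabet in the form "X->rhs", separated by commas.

  step 2 ⇒ step 3: CBBACCBCB ⇒ CB·BA·BA·C·CB·CB·BA·CB·BA
    A ↦ C
    B ↦ BA
    C ↦ CB

A->C, B->BA, C->CB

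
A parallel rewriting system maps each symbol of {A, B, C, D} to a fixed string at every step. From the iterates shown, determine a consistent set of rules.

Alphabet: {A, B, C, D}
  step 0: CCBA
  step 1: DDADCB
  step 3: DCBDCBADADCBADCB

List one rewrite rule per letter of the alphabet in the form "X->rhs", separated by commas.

  step 0 ⇒ step 1: CCBA ⇒ D·D·A·DCB
    A ↦ DCB
    B ↦ A
    C ↦ D
    D ↦ A  (constrained at step 1)

A->DCB, B->A, C->D, D->A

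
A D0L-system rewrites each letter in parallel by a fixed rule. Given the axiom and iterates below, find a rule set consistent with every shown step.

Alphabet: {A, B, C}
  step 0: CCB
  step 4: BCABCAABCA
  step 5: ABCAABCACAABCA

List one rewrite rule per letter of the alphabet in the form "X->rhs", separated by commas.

A->CA, B->A, C->B

  step 4 ⇒ step 5: BCABCAABCA ⇒ A·B·CA·A·B·CA·CA·A·B·CA
    A ↦ CA
    B ↦ A
    C ↦ B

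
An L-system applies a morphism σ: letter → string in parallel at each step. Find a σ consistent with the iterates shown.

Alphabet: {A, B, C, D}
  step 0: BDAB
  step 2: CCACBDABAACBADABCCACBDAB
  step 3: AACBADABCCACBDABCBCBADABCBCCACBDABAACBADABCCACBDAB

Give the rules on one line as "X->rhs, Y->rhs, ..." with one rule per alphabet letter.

  step 2 ⇒ step 3: CCACBDABAACBADABCCACBDAB ⇒ A·A·CB·A·DAB·CCA·CB·DAB·CB·CB·A·DAB·CB·CCA·CB·DAB·A·A·CB·A·DAB·CCA·CB·DAB
    A ↦ CB
    B ↦ DAB
    C ↦ A
    D ↦ CCA

A->CB, B->DAB, C->A, D->CCA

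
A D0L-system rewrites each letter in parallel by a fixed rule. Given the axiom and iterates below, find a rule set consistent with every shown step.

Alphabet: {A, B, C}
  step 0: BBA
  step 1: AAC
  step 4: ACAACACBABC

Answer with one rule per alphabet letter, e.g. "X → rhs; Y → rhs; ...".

A->C, B->A, C->BAB

  step 0 ⇒ step 1: BBA ⇒ A·A·C
    A ↦ C
    B ↦ A
    C ↦ BAB  (constrained at step 1)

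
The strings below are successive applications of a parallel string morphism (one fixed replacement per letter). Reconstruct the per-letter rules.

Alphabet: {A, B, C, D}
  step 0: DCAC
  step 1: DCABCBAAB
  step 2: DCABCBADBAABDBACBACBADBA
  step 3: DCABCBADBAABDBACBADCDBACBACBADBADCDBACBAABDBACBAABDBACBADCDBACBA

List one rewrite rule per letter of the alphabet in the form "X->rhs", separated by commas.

A->CBA, B->DBA, C->AB, D->DC

  step 2 ⇒ step 3: DCABCBADBAABDBACBACBADBA ⇒ DC·AB·CBA·DBA·AB·DBA·CBA·DC·DBA·CBA·CBA·DBA·DC·DBA·CBA·AB·DBA·CBA·AB·DBA·CBA·DC·DBA·CBA
    A ↦ CBA
    B ↦ DBA
    C ↦ AB
    D ↦ DC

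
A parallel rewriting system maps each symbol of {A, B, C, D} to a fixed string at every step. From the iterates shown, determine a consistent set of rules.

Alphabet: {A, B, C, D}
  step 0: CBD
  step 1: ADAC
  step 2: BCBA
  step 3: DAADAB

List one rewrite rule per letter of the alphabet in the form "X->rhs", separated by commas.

A->B, B->DA, C->A, D->C

  step 2 ⇒ step 3: BCBA ⇒ DA·A·DA·B
    A ↦ B
    B ↦ DA
    C ↦ A
  step 0 ⇒ step 1: CBD ⇒ A·DA·C
    D ↦ C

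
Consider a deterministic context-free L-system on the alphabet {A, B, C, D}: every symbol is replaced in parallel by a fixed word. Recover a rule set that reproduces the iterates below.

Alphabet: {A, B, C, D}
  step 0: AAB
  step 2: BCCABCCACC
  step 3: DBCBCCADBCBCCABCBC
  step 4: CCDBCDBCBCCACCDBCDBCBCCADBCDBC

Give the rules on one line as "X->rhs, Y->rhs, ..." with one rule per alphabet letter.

A->CA, B->D, C->BC, D->CC

  step 3 ⇒ step 4: DBCBCCADBCBCCABCBC ⇒ CC·D·BC·D·BC·BC·CA·CC·D·BC·D·BC·BC·CA·D·BC·D·BC
    A ↦ CA
    B ↦ D
    C ↦ BC
    D ↦ CC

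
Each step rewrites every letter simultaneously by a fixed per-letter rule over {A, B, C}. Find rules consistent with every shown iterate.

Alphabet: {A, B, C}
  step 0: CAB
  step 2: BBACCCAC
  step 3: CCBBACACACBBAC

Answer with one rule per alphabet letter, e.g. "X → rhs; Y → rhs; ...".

A->BB, B->C, C->AC

  step 2 ⇒ step 3: BBACCCAC ⇒ C·C·BB·AC·AC·AC·BB·AC
    A ↦ BB
    B ↦ C
    C ↦ AC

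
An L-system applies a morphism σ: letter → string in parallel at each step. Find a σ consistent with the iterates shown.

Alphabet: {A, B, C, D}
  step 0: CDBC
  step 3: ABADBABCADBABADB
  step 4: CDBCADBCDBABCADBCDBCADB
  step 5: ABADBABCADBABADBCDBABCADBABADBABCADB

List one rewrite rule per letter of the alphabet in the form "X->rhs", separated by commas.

A->C, B->DB, C->AB, D->A

  step 4 ⇒ step 5: CDBCADBCDBABCADBCDBCADB ⇒ AB·A·DB·AB·C·A·DB·AB·A·DB·C·DB·AB·C·A·DB·AB·A·DB·AB·C·A·DB
    A ↦ C
    B ↦ DB
    C ↦ AB
    D ↦ A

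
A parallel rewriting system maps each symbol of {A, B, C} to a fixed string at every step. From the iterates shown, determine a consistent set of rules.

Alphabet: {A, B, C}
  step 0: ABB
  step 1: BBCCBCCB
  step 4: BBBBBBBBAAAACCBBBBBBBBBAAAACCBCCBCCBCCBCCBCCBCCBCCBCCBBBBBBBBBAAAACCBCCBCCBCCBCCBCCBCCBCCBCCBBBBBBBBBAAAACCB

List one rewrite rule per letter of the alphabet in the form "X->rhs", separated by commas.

A->BB, B->CCB, C->AA

  step 0 ⇒ step 1: ABB ⇒ BB·CCB·CCB
    A ↦ BB
    B ↦ CCB
    C ↦ AA  (constrained at step 1)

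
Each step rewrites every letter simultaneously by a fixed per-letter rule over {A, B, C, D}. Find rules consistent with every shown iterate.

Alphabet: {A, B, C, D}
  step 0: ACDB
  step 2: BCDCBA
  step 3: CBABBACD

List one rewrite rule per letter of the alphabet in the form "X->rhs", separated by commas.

  step 2 ⇒ step 3: BCDCBA ⇒ C·BA·B·BA·C·D
    A ↦ D
    B ↦ C
    C ↦ BA
    D ↦ B

A->D, B->C, C->BA, D->B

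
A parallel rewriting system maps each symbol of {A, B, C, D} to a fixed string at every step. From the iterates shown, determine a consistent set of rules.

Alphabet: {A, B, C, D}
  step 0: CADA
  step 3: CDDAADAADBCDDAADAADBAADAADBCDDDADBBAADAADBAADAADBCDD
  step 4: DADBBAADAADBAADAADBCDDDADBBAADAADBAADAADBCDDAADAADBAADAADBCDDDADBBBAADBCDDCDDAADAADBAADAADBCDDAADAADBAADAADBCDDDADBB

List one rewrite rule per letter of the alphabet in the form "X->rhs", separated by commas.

A->AAD, B->CDD, C->DAD, D->B

  step 3 ⇒ step 4: CDDAADAADBCDDAADAADBAADAADBCDDDADBBAADAADBAADAADBCDD ⇒ DAD·B·B·AAD·AAD·B·AAD·AAD·B·CDD·DAD·B·B·AAD·AAD·B·AAD·AAD·B·CDD·AAD·AAD·B·AAD·AAD·B·CDD·DAD·B·B·B·AAD·B·CDD·CDD·AAD·AAD·B·AAD·AAD·B·CDD·AAD·AAD·B·AAD·AAD·B·CDD·DAD·B·B
    A ↦ AAD
    B ↦ CDD
    C ↦ DAD
    D ↦ B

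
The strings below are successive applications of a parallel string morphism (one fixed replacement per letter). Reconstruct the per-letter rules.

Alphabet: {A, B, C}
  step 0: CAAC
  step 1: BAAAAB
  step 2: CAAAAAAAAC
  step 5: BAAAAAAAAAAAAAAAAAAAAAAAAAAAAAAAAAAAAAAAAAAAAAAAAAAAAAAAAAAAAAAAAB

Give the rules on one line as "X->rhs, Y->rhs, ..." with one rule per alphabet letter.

A->AA, B->C, C->B

  step 1 ⇒ step 2: BAAAAB ⇒ C·AA·AA·AA·AA·C
    A ↦ AA
    B ↦ C
  step 0 ⇒ step 1: CAAC ⇒ B·AA·AA·B
    C ↦ B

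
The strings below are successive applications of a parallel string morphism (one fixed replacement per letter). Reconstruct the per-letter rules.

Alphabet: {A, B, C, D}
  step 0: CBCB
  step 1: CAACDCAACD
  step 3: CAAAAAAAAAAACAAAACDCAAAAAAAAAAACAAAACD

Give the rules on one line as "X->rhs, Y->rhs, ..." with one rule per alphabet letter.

  step 0 ⇒ step 1: CBCB ⇒ CA·ACD·CA·ACD
    B ↦ ACD
    C ↦ CA
    A ↦ AA  (constrained at step 1)
    D ↦ B  (constrained at step 1)

A->AA, B->ACD, C->CA, D->B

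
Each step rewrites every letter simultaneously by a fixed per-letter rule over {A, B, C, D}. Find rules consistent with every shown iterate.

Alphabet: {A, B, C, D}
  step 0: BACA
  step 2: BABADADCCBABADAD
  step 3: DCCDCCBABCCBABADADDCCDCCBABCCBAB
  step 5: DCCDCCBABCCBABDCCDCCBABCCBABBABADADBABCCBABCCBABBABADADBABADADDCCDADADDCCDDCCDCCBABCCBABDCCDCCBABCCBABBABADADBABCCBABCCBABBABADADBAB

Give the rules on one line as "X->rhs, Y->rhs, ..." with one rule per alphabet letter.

  step 2 ⇒ step 3: BABADADCCBABADAD ⇒ D·CC·D·CC·BAB·CC·BAB·AD·AD·D·CC·D·CC·BAB·CC·BAB
    A ↦ CC
    B ↦ D
    C ↦ AD
    D ↦ BAB

A->CC, B->D, C->AD, D->BAB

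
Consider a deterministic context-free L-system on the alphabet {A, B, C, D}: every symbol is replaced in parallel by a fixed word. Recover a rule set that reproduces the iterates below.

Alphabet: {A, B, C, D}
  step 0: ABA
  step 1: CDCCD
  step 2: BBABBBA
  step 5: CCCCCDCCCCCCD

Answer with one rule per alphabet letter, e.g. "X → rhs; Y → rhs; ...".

A->CD, B->C, C->B, D->BA

  step 1 ⇒ step 2: CDCCD ⇒ B·BA·B·B·BA
    C ↦ B
    D ↦ BA
  step 0 ⇒ step 1: ABA ⇒ CD·C·CD
    A ↦ CD
  step 0 ⇒ step 1: ABA ⇒ CD·C·CD
    B ↦ C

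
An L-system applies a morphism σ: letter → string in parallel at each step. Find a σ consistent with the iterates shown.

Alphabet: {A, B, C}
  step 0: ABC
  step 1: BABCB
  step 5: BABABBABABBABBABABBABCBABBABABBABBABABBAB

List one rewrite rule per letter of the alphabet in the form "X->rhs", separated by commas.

A->B, B->AB, C->CB

  step 0 ⇒ step 1: ABC ⇒ B·AB·CB
    A ↦ B
    B ↦ AB
    C ↦ CB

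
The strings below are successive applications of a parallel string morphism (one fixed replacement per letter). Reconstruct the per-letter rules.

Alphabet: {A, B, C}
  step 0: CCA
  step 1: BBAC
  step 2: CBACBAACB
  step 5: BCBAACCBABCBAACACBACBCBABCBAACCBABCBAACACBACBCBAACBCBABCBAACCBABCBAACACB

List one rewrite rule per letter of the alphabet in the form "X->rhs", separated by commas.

A->AC, B->CBA, C->B

  step 1 ⇒ step 2: BBAC ⇒ CBA·CBA·AC·B
    A ↦ AC
    B ↦ CBA
    C ↦ B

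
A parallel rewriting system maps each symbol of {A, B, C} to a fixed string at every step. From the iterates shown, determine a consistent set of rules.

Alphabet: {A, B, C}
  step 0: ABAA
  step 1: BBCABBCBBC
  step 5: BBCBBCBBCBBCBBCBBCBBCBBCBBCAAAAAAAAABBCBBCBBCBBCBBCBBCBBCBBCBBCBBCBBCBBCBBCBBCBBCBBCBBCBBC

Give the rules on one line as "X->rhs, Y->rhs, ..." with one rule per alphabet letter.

  step 0 ⇒ step 1: ABAA ⇒ BBC·A·BBC·BBC
    A ↦ BBC
    B ↦ A
    C ↦ A  (constrained at step 1)

A->BBC, B->A, C->A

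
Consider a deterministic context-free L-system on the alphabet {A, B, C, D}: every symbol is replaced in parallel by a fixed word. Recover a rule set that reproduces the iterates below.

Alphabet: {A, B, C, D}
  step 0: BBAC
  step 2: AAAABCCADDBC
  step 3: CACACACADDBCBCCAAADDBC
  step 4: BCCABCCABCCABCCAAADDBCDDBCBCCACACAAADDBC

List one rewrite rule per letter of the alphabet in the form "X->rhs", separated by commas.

  step 3 ⇒ step 4: CACACACADDBCBCCAAADDBC ⇒ BC·CA·BC·CA·BC·CA·BC·CA·A·A·DD·BC·DD·BC·BC·CA·CA·CA·A·A·DD·BC
    A ↦ CA
    B ↦ DD
    C ↦ BC
    D ↦ A

A->CA, B->DD, C->BC, D->A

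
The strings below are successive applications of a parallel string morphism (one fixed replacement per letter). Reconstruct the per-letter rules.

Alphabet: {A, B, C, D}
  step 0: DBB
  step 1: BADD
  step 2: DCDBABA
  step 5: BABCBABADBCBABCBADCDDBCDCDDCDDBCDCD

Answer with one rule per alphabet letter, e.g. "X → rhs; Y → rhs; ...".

A->CD, B->D, C->BC, D->BA

  step 1 ⇒ step 2: BADD ⇒ D·CD·BA·BA
    A ↦ CD
    B ↦ D
    D ↦ BA
    C ↦ BC  (constrained at step 2)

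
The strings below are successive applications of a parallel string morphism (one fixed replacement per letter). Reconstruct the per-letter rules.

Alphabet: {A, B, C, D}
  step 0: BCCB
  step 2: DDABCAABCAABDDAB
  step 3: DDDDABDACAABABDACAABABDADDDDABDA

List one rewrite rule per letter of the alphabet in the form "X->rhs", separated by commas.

A->AB, B->DA, C->CA, D->DD

  step 2 ⇒ step 3: DDABCAABCAABDDAB ⇒ DD·DD·AB·DA·CA·AB·AB·DA·CA·AB·AB·DA·DD·DD·AB·DA
    A ↦ AB
    B ↦ DA
    C ↦ CA
    D ↦ DD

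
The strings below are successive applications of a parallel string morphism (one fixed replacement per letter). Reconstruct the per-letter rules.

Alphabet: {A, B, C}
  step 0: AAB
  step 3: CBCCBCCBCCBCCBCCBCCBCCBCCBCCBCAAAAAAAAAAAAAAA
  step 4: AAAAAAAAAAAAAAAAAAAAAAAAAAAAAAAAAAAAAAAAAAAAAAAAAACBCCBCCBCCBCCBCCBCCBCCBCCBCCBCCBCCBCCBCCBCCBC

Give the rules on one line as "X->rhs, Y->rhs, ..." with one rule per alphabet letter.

A->CBC, B->AAA, C->A

  step 3 ⇒ step 4: CBCCBCCBCCBCCBCCBCCBCCBCCBCCBCAAAAAAAAAAAAAAA ⇒ A·AAA·A·A·AAA·A·A·AAA·A·A·AAA·A·A·AAA·A·A·AAA·A·A·AAA·A·A·AAA·A·A·AAA·A·A·AAA·A·CBC·CBC·CBC·CBC·CBC·CBC·CBC·CBC·CBC·CBC·CBC·CBC·CBC·CBC·CBC
    A ↦ CBC
    B ↦ AAA
    C ↦ A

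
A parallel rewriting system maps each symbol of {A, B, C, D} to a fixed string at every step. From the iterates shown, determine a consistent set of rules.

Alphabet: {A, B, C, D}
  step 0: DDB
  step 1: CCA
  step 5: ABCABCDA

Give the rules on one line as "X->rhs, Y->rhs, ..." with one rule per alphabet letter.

A->D, B->A, C->AB, D->C

  step 0 ⇒ step 1: DDB ⇒ C·C·A
    B ↦ A
    D ↦ C
    A ↦ D  (constrained at step 1)
    C ↦ AB  (constrained at step 1)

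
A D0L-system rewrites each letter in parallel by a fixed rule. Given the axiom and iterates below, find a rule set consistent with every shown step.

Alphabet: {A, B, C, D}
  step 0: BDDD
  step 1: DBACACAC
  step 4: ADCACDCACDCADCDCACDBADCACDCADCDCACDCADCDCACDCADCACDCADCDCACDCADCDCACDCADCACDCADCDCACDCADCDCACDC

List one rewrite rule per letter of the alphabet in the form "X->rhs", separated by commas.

A->ADC, B->DB, C->DC, D->AC

  step 0 ⇒ step 1: BDDD ⇒ DB·AC·AC·AC
    B ↦ DB
    D ↦ AC
    A ↦ ADC  (constrained at step 1)
    C ↦ DC  (constrained at step 1)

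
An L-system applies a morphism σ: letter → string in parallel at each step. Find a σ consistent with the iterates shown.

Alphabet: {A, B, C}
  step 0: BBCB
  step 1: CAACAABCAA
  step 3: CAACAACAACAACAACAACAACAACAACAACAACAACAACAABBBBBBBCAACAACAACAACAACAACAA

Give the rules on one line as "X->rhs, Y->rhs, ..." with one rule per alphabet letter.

  step 0 ⇒ step 1: BBCB ⇒ CAA·CAA·B·CAA
    B ↦ CAA
    C ↦ B
    A ↦ BBB  (constrained at step 1)

A->BBB, B->CAA, C->B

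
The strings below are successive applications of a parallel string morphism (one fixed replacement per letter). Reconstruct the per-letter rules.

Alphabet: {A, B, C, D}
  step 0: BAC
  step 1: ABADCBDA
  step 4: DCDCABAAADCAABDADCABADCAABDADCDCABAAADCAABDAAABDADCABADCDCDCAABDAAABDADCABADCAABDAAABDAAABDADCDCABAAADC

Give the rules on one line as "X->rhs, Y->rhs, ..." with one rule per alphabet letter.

A->DC, B->ABA, C->BDA, D->AA

  step 0 ⇒ step 1: BAC ⇒ ABA·DC·BDA
    A ↦ DC
    B ↦ ABA
    C ↦ BDA
    D ↦ AA  (constrained at step 1)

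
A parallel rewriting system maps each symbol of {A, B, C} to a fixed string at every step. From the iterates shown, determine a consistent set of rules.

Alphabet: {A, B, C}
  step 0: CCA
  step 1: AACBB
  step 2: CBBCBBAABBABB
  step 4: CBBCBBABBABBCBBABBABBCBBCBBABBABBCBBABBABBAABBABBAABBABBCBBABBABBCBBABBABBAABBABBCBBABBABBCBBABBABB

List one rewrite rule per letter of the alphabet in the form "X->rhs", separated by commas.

A->CBB, B->ABB, C->A

  step 1 ⇒ step 2: AACBB ⇒ CBB·CBB·A·ABB·ABB
    A ↦ CBB
    B ↦ ABB
    C ↦ A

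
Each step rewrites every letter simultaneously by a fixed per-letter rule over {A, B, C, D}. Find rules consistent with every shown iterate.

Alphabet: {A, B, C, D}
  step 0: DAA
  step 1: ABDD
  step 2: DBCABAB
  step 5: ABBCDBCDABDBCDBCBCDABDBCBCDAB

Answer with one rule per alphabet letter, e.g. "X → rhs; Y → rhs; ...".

  step 1 ⇒ step 2: ABDD ⇒ D·BC·AB·AB
    A ↦ D
    B ↦ BC
    D ↦ AB
    C ↦ D  (constrained at step 2)

A->D, B->BC, C->D, D->AB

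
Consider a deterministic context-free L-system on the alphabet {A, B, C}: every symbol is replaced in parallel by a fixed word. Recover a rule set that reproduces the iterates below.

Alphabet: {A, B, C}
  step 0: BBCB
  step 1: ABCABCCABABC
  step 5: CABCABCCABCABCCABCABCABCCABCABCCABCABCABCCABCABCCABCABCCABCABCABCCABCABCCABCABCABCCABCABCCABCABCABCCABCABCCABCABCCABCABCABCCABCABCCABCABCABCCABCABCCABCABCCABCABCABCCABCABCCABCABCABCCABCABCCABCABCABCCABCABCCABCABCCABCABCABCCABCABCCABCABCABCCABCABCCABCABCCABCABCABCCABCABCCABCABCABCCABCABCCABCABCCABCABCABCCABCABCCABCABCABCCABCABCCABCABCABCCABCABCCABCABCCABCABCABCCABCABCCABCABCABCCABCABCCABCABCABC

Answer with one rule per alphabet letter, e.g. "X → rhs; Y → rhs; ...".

A->C, B->ABC, C->CAB

  step 0 ⇒ step 1: BBCB ⇒ ABC·ABC·CAB·ABC
    B ↦ ABC
    C ↦ CAB
    A ↦ C  (constrained at step 1)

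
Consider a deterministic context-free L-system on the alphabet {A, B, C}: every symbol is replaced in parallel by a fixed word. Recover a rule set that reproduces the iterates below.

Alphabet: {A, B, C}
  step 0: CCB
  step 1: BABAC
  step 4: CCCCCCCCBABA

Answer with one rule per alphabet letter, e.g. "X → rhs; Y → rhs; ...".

A->C, B->C, C->BA

  step 0 ⇒ step 1: CCB ⇒ BA·BA·C
    B ↦ C
    C ↦ BA
    A ↦ C  (constrained at step 1)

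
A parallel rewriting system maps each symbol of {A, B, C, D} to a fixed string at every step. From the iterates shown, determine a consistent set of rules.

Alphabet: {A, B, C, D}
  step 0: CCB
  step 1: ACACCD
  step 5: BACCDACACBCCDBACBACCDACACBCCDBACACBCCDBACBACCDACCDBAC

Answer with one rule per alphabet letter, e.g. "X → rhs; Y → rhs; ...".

  step 0 ⇒ step 1: CCB ⇒ AC·AC·CD
    B ↦ CD
    C ↦ AC
    A ↦ B  (constrained at step 1)
    D ↦ BC  (constrained at step 1)

A->B, B->CD, C->AC, D->BC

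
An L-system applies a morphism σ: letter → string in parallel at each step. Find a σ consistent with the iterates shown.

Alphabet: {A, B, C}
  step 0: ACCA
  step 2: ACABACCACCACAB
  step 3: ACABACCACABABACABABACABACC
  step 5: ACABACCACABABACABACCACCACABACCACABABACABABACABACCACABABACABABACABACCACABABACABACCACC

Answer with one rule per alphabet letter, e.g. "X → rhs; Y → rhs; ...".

A->AC, B->C, C->AB

  step 2 ⇒ step 3: ACABACCACCACAB ⇒ AC·AB·AC·C·AC·AB·AB·AC·AB·AB·AC·AB·AC·C
    A ↦ AC
    B ↦ C
    C ↦ AB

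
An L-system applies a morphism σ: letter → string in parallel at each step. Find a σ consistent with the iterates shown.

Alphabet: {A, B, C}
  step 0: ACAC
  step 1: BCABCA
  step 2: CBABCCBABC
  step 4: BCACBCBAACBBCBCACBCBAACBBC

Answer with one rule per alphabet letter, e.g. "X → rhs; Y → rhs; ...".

  step 1 ⇒ step 2: BCABCA ⇒ CB·A·BC·CB·A·BC
    A ↦ BC
    B ↦ CB
    C ↦ A

A->BC, B->CB, C->A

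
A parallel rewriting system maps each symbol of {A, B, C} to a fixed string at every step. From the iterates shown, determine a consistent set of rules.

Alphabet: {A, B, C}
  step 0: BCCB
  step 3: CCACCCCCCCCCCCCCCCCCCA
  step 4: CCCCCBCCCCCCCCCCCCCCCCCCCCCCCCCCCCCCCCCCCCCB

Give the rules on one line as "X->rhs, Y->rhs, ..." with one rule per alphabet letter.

  step 3 ⇒ step 4: CCACCCCCCCCCCCCCCCCCCA ⇒ CC·CC·CB·CC·CC·CC·CC·CC·CC·CC·CC·CC·CC·CC·CC·CC·CC·CC·CC·CC·CC·CB
    A ↦ CB
    C ↦ CC
    B ↦ A  (constrained at step 0)

A->CB, B->A, C->CC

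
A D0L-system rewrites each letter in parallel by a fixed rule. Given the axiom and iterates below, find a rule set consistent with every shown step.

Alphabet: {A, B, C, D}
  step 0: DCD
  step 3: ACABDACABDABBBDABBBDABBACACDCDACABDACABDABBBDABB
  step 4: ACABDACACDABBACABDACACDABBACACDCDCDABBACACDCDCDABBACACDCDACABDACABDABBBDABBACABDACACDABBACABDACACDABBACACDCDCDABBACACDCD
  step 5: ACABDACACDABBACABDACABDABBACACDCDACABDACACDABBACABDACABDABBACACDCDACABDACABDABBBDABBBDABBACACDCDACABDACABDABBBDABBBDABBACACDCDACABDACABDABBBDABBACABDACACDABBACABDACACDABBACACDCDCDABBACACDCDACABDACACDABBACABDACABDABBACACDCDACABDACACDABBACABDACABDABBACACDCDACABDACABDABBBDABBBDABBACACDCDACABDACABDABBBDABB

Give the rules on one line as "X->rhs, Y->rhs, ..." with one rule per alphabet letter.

A->ACA, B->CD, C->BD, D->ABB

  step 4 ⇒ step 5: ACABDACACDABBACABDACACDABBACACDCDCDABBACACDCDCDABBACACDCDACABDACABDABBBDABBACABDACACDABBACABDACACDABBACACDCDCDABBACACDCD ⇒ ACA·BD·ACA·CD·ABB·ACA·BD·ACA·BD·ABB·ACA·CD·CD·ACA·BD·ACA·CD·ABB·ACA·BD·ACA·BD·ABB·ACA·CD·CD·ACA·BD·ACA·BD·ABB·BD·ABB·BD·ABB·ACA·CD·CD·ACA·BD·ACA·BD·ABB·BD·ABB·BD·ABB·ACA·CD·CD·ACA·BD·ACA·BD·ABB·BD·ABB·ACA·BD·ACA·CD·ABB·ACA·BD·ACA·CD·ABB·ACA·CD·CD·CD·ABB·ACA·CD·CD·ACA·BD·ACA·CD·ABB·ACA·BD·ACA·BD·ABB·ACA·CD·CD·ACA·BD·ACA·CD·ABB·ACA·BD·ACA·BD·ABB·ACA·CD·CD·ACA·BD·ACA·BD·ABB·BD·ABB·BD·ABB·ACA·CD·CD·ACA·BD·ACA·BD·ABB·BD·ABB
    A ↦ ACA
    B ↦ CD
    C ↦ BD
    D ↦ ABB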